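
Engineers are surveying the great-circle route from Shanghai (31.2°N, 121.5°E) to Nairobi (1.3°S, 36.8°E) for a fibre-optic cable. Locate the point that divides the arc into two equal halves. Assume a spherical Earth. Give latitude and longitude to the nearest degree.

Write both endpoints as unit vectors p₁, p₂ with components (cos φ cos λ, cos φ sin λ, sin φ).
The central angle between the endpoints is δ = arccos(p₁·p₂) ≈ 1.504 rad (86.1°).
Interpolate at f = 1/2 with slerp weights a = sin((1−f)δ)/sin δ ≈ 0.684, b = sin(fδ)/sin δ ≈ 0.684.
p = a·p₁ + b·p₂ ≈ (0.242, 0.909, 0.339); φ = arcsin(p_z) ≈ 19.82°, λ = atan2(p_y, p_x) ≈ 75.09°.

≈ 20°N, 75°E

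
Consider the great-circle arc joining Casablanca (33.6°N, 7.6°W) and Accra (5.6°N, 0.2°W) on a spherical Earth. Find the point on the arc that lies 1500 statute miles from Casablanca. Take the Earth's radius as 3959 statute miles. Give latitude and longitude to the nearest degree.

≈ 13°N, 2°W

Write both endpoints as unit vectors p₁, p₂ with components (cos φ cos λ, cos φ sin λ, sin φ).
The central angle between the endpoints is δ = arccos(p₁·p₂) ≈ 0.503 rad (28.8°). The total great-circle distance is δ·R ≈ 0.503 × 3959 ≈ 1992 mi, so the target fraction is f = 1500/1992 ≈ 0.753.
Interpolate at f ≈ 0.753 with slerp weights a = sin((1−f)δ)/sin δ ≈ 0.257, b = sin(fδ)/sin δ ≈ 0.767.
p = a·p₁ + b·p₂ ≈ (0.976, -0.031, 0.217); φ = arcsin(p_z) ≈ 12.54°, λ = atan2(p_y, p_x) ≈ -1.82°.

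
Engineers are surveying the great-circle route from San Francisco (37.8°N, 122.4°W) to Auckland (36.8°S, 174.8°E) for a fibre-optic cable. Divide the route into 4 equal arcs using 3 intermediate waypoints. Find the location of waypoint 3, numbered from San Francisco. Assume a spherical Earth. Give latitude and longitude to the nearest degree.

The haversine formula gives a central angle δ ≈ 1.649 rad (94.5°) between the endpoints.
Interpolate at f = 3/4 with slerp weights a = sin((1−f)δ)/sin δ ≈ 0.402, b = sin(fδ)/sin δ ≈ 0.948.
p = a·p₁ + b·p₂ ≈ (-0.926, -0.199, -0.321); φ = arcsin(p_z) ≈ -18.74°, λ = atan2(p_y, p_x) ≈ -167.85°.

≈ 19°S, 168°W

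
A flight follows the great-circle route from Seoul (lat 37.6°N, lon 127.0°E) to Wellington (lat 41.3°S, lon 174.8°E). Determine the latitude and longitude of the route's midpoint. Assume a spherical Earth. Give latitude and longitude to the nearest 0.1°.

Convert each endpoint to a unit vector on the sphere (x = cos φ cos λ, y = cos φ sin λ, z = sin φ).
The central angle between the endpoints is δ = arccos(p₁·p₂) ≈ 1.574 rad (90.2°).
Interpolate at f = 1/2 with slerp weights a = sin((1−f)δ)/sin δ ≈ 0.708, b = sin(fδ)/sin δ ≈ 0.708.
p = a·p₁ + b·p₂ ≈ (-0.867, 0.496, -0.035); φ = arcsin(p_z) ≈ -2.02°, λ = atan2(p_y, p_x) ≈ 150.23°.

≈ lat 2.0°S, lon 150.2°E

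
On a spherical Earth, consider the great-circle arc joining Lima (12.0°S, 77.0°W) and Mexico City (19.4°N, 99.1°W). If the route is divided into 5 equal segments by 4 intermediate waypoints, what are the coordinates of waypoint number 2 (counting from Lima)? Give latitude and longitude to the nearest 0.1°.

The haversine formula gives a central angle δ ≈ 0.667 rad (38.2°) between the endpoints.
Interpolate at f = 2/5 with slerp weights a = sin((1−f)δ)/sin δ ≈ 0.630, b = sin(fδ)/sin δ ≈ 0.426.
p = a·p₁ + b·p₂ ≈ (0.075, -0.997, 0.011); φ = arcsin(p_z) ≈ 0.61°, λ = atan2(p_y, p_x) ≈ -85.70°.

≈ 0.6°N, 85.7°W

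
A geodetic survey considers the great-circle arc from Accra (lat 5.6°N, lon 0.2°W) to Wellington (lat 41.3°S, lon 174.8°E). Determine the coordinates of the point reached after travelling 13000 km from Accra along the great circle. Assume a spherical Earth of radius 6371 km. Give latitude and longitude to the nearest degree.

The haversine formula gives a central angle δ ≈ 2.514 rad (144.0°) between the endpoints. The total great-circle distance is δ·R ≈ 2.514 × 6371 ≈ 16014 km, so the target fraction is f = 13000/16014 ≈ 0.812.
Interpolate at f ≈ 0.812 with slerp weights a = sin((1−f)δ)/sin δ ≈ 0.776, b = sin(fδ)/sin δ ≈ 1.518.
p = a·p₁ + b·p₂ ≈ (-0.364, 0.101, -0.926); φ = arcsin(p_z) ≈ -67.83°, λ = atan2(p_y, p_x) ≈ 164.53°.

≈ lat 68°S, lon 165°E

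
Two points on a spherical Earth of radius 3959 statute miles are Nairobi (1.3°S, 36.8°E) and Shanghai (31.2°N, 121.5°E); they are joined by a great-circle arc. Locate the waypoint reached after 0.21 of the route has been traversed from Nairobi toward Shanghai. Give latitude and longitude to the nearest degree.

≈ (8°N, 52°E)

Convert each endpoint to a unit vector on the sphere (x = cos φ cos λ, y = cos φ sin λ, z = sin φ).
The central angle between the endpoints is δ = arccos(p₁·p₂) ≈ 1.504 rad (86.1°).
Interpolate at f = 0.21 with slerp weights a = sin((1−f)δ)/sin δ ≈ 0.930, b = sin(fδ)/sin δ ≈ 0.311.
p = a·p₁ + b·p₂ ≈ (0.605, 0.784, 0.140); φ = arcsin(p_z) ≈ 8.06°, λ = atan2(p_y, p_x) ≈ 52.33°.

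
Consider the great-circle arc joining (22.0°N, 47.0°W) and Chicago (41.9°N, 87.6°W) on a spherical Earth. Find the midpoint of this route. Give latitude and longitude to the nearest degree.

≈ (34°N, 65°W)

Convert each endpoint to a unit vector on the sphere (x = cos φ cos λ, y = cos φ sin λ, z = sin φ).
The central angle between the endpoints is δ = arccos(p₁·p₂) ≈ 0.685 rad (39.3°).
Interpolate at f = 1/2 with slerp weights a = sin((1−f)δ)/sin δ ≈ 0.531, b = sin(fδ)/sin δ ≈ 0.531.
p = a·p₁ + b·p₂ ≈ (0.352, -0.755, 0.553); φ = arcsin(p_z) ≈ 33.60°, λ = atan2(p_y, p_x) ≈ -64.98°.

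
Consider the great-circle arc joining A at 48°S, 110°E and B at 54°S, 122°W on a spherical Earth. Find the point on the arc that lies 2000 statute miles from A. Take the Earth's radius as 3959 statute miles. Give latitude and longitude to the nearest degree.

≈ 69°S, 151°E

Convert each endpoint to a unit vector on the sphere (x = cos φ cos λ, y = cos φ sin λ, z = sin φ).
The central angle between the endpoints is δ = arccos(p₁·p₂) ≈ 1.204 rad (69.0°). The total great-circle distance is δ·R ≈ 1.204 × 3959 ≈ 4765 mi, so the target fraction is f = 2000/4765 ≈ 0.420.
Interpolate at f ≈ 0.420 with slerp weights a = sin((1−f)δ)/sin δ ≈ 0.689, b = sin(fδ)/sin δ ≈ 0.519.
p = a·p₁ + b·p₂ ≈ (-0.319, 0.175, -0.931); φ = arcsin(p_z) ≈ -68.66°, λ = atan2(p_y, p_x) ≈ 151.31°.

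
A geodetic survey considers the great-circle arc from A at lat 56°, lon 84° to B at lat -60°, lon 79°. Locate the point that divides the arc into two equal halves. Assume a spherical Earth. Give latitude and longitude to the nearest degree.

From cos δ = sin φ₁ sin φ₂ + cos φ₁ cos φ₂ cos Δλ, the central angle is δ ≈ 2.026 rad (116.1°).
Interpolate at f = 1/2 with slerp weights a = sin((1−f)δ)/sin δ ≈ 0.944, b = sin(fδ)/sin δ ≈ 0.944.
p = a·p₁ + b·p₂ ≈ (0.145, 0.989, -0.035); φ = arcsin(p_z) ≈ -2.00°, λ = atan2(p_y, p_x) ≈ 81.64°.

≈ lat -2°, lon 82°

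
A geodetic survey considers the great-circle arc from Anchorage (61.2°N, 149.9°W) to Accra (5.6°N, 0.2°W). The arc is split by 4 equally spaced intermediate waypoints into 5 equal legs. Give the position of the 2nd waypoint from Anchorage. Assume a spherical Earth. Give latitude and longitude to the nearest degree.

Convert each endpoint to a unit vector on the sphere (x = cos φ cos λ, y = cos φ sin λ, z = sin φ).
The central angle between the endpoints is δ = arccos(p₁·p₂) ≈ 1.905 rad (109.2°).
Interpolate at f = 2/5 with slerp weights a = sin((1−f)δ)/sin δ ≈ 0.963, b = sin(fδ)/sin δ ≈ 0.731.
p = a·p₁ + b·p₂ ≈ (0.326, -0.235, 0.916); φ = arcsin(p_z) ≈ 66.29°, λ = atan2(p_y, p_x) ≈ -35.82°.

≈ 66°N, 36°W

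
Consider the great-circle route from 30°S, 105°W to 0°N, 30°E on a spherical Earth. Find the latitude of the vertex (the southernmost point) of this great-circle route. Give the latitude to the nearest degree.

≈ 39°S

The great circle lies in the plane with unit normal n̂ = (p₁ × p₂)/|p₁ × p₂|.
Here n̂_z ≈ +0.775; the vertex latitude is φ_max = arccos|n̂_z| ≈ 39.2°.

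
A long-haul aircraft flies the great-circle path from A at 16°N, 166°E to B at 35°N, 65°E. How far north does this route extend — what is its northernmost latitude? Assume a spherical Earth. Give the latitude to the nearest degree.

≈ 39°N

The great circle lies in the plane with unit normal n̂ = (p₁ × p₂)/|p₁ × p₂|.
Here n̂_z ≈ -0.773; the vertex latitude is φ_max = arccos|n̂_z| ≈ 39.4°.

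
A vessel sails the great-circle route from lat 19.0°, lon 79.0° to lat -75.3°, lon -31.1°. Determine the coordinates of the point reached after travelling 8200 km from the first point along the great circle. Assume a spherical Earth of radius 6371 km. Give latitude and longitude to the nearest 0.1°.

The haversine formula gives a central angle δ ≈ 1.979 rad (113.4°) between the endpoints. The total great-circle distance is δ·R ≈ 1.979 × 6371 ≈ 12611 km, so the target fraction is f = 8200/12611 ≈ 0.650.
Interpolate at f ≈ 0.650 with slerp weights a = sin((1−f)δ)/sin δ ≈ 0.696, b = sin(fδ)/sin δ ≈ 1.046.
p = a·p₁ + b·p₂ ≈ (0.353, 0.509, -0.785); φ = arcsin(p_z) ≈ -51.76°, λ = atan2(p_y, p_x) ≈ 55.25°.

≈ lat -51.8°, lon 55.2°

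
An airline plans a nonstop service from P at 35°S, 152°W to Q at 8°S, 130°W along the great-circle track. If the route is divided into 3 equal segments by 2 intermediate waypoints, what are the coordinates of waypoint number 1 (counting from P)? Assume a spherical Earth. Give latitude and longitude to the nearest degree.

≈ 26°S, 144°W

Convert each endpoint to a unit vector on the sphere (x = cos φ cos λ, y = cos φ sin λ, z = sin φ).
The central angle between the endpoints is δ = arccos(p₁·p₂) ≈ 0.588 rad (33.7°).
Interpolate at f = 1/3 with slerp weights a = sin((1−f)δ)/sin δ ≈ 0.689, b = sin(fδ)/sin δ ≈ 0.351.
p = a·p₁ + b·p₂ ≈ (-0.722, -0.531, -0.444); φ = arcsin(p_z) ≈ -26.35°, λ = atan2(p_y, p_x) ≈ -143.64°.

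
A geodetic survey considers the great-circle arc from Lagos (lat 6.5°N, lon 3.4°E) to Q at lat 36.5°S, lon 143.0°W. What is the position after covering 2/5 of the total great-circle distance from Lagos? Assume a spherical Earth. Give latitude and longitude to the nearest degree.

Convert each endpoint to a unit vector on the sphere (x = cos φ cos λ, y = cos φ sin λ, z = sin φ).
The central angle between the endpoints is δ = arccos(p₁·p₂) ≈ 2.393 rad (137.1°).
Interpolate at f = 2/5 with slerp weights a = sin((1−f)δ)/sin δ ≈ 1.456, b = sin(fδ)/sin δ ≈ 1.201.
p = a·p₁ + b·p₂ ≈ (0.673, -0.495, -0.550); φ = arcsin(p_z) ≈ -33.34°, λ = atan2(p_y, p_x) ≈ -36.36°.

≈ lat 33°S, lon 36°W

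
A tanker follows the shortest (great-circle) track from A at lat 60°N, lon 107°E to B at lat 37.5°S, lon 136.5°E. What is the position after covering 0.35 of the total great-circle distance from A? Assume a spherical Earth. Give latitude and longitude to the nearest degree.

≈ lat 26°N, lon 122°E

Write both endpoints as unit vectors p₁, p₂ with components (cos φ cos λ, cos φ sin λ, sin φ).
The central angle between the endpoints is δ = arccos(p₁·p₂) ≈ 1.754 rad (100.5°).
Interpolate at f = 0.35 with slerp weights a = sin((1−f)δ)/sin δ ≈ 0.924, b = sin(fδ)/sin δ ≈ 0.586.
p = a·p₁ + b·p₂ ≈ (-0.472, 0.762, 0.444); φ = arcsin(p_z) ≈ 26.34°, λ = atan2(p_y, p_x) ≈ 121.79°.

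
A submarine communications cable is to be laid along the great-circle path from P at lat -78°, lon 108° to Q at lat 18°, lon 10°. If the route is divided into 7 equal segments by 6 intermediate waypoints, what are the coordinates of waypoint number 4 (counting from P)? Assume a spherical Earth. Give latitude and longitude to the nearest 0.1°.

≈ lat -27.7°, lon 20.4°

From cos δ = sin φ₁ sin φ₂ + cos φ₁ cos φ₂ cos Δλ, the central angle is δ ≈ 1.907 rad (109.3°).
Interpolate at f = 4/7 with slerp weights a = sin((1−f)δ)/sin δ ≈ 0.772, b = sin(fδ)/sin δ ≈ 0.939.
p = a·p₁ + b·p₂ ≈ (0.830, 0.308, -0.465); φ = arcsin(p_z) ≈ -27.74°, λ = atan2(p_y, p_x) ≈ 20.35°.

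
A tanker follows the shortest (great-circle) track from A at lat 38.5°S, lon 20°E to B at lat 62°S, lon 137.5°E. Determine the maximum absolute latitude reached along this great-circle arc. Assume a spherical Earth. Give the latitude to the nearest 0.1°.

≈ 69.4°S

The great circle lies in the plane with unit normal n̂ = (p₁ × p₂)/|p₁ × p₂|.
Here n̂_z ≈ +0.352; the vertex latitude is φ_max = arccos|n̂_z| ≈ 69.4°.
Check via Clairaut: cos φ_max = |cos φ₁| · sin C = cos(38.5°)·sin(153.2°) ≈ 0.352, again giving ≈ 69.4°.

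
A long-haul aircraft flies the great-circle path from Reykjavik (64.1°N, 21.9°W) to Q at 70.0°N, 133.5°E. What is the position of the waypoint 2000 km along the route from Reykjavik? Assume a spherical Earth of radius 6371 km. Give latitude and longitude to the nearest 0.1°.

≈ 81.0°N, 1.6°E

Convert each endpoint to a unit vector on the sphere (x = cos φ cos λ, y = cos φ sin λ, z = sin φ).
The central angle between the endpoints is δ = arccos(p₁·p₂) ≈ 0.782 rad (44.8°). The total great-circle distance is δ·R ≈ 0.782 × 6371 ≈ 4982 km, so the target fraction is f = 2000/4982 ≈ 0.401.
Interpolate at f ≈ 0.401 with slerp weights a = sin((1−f)δ)/sin δ ≈ 0.640, b = sin(fδ)/sin δ ≈ 0.438.
p = a·p₁ + b·p₂ ≈ (0.156, 0.004, 0.988); φ = arcsin(p_z) ≈ 81.00°, λ = atan2(p_y, p_x) ≈ 1.61°.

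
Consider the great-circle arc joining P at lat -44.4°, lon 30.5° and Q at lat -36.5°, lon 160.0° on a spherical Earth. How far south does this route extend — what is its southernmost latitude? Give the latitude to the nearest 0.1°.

The great circle lies in the plane with unit normal n̂ = (p₁ × p₂)/|p₁ × p₂|.
Here n̂_z ≈ +0.444; the vertex latitude is φ_max = arccos|n̂_z| ≈ 63.7°.

≈ -63.7°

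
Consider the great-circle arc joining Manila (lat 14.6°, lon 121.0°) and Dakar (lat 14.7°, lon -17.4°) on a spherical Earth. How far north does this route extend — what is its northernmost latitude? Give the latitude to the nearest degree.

≈ 36°

The great circle lies in the plane with unit normal n̂ = (p₁ × p₂)/|p₁ × p₂|.
Here n̂_z ≈ -0.805; the vertex latitude is φ_max = arccos|n̂_z| ≈ 36.4°.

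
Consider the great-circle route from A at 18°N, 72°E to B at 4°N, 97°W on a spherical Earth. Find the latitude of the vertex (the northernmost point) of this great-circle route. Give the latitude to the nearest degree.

≈ 64°N

The great circle lies in the plane with unit normal n̂ = (p₁ × p₂)/|p₁ × p₂|.
Here n̂_z ≈ -0.436; the vertex latitude is φ_max = arccos|n̂_z| ≈ 64.1°.
Check via Clairaut: cos φ_max = |cos φ₁| · sin C = cos(18.0°)·sin(27.3°) ≈ 0.436, again giving ≈ 64.1°.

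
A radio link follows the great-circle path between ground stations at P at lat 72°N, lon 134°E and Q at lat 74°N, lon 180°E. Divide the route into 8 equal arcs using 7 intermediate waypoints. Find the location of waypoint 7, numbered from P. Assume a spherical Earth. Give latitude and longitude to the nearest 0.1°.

≈ lat 74.3°N, lon 174.0°E

Write both endpoints as unit vectors p₁, p₂ with components (cos φ cos λ, cos φ sin λ, sin φ).
The central angle between the endpoints is δ = arccos(p₁·p₂) ≈ 0.231 rad (13.2°).
Interpolate at f = 7/8 with slerp weights a = sin((1−f)δ)/sin δ ≈ 0.126, b = sin(fδ)/sin δ ≈ 0.877.
p = a·p₁ + b·p₂ ≈ (-0.269, 0.028, 0.963); φ = arcsin(p_z) ≈ 74.32°, λ = atan2(p_y, p_x) ≈ 174.05°.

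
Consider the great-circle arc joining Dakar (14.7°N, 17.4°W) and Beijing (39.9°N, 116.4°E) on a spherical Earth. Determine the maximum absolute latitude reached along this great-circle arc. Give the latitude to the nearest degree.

≈ 55°N

The great circle lies in the plane with unit normal n̂ = (p₁ × p₂)/|p₁ × p₂|.
Here n̂_z ≈ +0.572; the vertex latitude is φ_max = arccos|n̂_z| ≈ 55.1°.
Check via Clairaut: cos φ_max = |cos φ₁| · sin C = cos(14.7°)·sin(36.2°) ≈ 0.572, again giving ≈ 55.1°.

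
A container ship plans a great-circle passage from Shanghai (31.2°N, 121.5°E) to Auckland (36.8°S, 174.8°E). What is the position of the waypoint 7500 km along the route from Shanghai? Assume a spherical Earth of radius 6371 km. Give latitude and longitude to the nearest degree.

≈ 24°S, 162°E

The haversine formula gives a central angle δ ≈ 1.472 rad (84.3°) between the endpoints. The total great-circle distance is δ·R ≈ 1.472 × 6371 ≈ 9376 km, so the target fraction is f = 7500/9376 ≈ 0.800.
Interpolate at f ≈ 0.800 with slerp weights a = sin((1−f)δ)/sin δ ≈ 0.292, b = sin(fδ)/sin δ ≈ 0.928.
p = a·p₁ + b·p₂ ≈ (-0.870, 0.280, -0.405); φ = arcsin(p_z) ≈ -23.88°, λ = atan2(p_y, p_x) ≈ 162.17°.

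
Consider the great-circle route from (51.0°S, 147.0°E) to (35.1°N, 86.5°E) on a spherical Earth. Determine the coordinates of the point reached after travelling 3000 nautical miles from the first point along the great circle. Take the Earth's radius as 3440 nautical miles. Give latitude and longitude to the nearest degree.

Write both endpoints as unit vectors p₁, p₂ with components (cos φ cos λ, cos φ sin λ, sin φ).
The central angle between the endpoints is δ = arccos(p₁·p₂) ≈ 1.765 rad (101.1°). The total great-circle distance is δ·R ≈ 1.765 × 3440 ≈ 6073 nmi, so the target fraction is f = 3000/6073 ≈ 0.494.
Interpolate at f ≈ 0.494 with slerp weights a = sin((1−f)δ)/sin δ ≈ 0.794, b = sin(fδ)/sin δ ≈ 0.780.
p = a·p₁ + b·p₂ ≈ (-0.380, 0.909, -0.168); φ = arcsin(p_z) ≈ -9.69°, λ = atan2(p_y, p_x) ≈ 112.68°.

≈ (10°S, 113°E)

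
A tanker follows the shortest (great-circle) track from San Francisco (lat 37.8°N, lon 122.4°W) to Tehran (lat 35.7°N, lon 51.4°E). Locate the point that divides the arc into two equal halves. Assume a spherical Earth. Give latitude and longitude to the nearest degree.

Write both endpoints as unit vectors p₁, p₂ with components (cos φ cos λ, cos φ sin λ, sin φ).
The central angle between the endpoints is δ = arccos(p₁·p₂) ≈ 1.855 rad (106.3°).
Interpolate at f = 1/2 with slerp weights a = sin((1−f)δ)/sin δ ≈ 0.833, b = sin(fδ)/sin δ ≈ 0.833.
p = a·p₁ + b·p₂ ≈ (0.069, -0.027, 0.997); φ = arcsin(p_z) ≈ 85.73°, λ = atan2(p_y, p_x) ≈ -21.32°.

≈ lat 86°N, lon 21°W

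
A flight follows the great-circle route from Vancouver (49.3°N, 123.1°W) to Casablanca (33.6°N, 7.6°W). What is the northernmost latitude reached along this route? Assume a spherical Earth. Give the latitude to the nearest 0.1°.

The great circle lies in the plane with unit normal n̂ = (p₁ × p₂)/|p₁ × p₂|.
Here n̂_z ≈ +0.499; the vertex latitude is φ_max = arccos|n̂_z| ≈ 60.1°.
Check via Clairaut: cos φ_max = |cos φ₁| · sin C = cos(49.3°)·sin(49.9°) ≈ 0.499, again giving ≈ 60.1°.

≈ 60.1°N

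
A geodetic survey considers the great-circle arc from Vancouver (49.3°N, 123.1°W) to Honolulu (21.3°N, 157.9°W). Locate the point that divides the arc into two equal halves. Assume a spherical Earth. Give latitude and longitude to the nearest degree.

≈ (37°N, 144°W)

From cos δ = sin φ₁ sin φ₂ + cos φ₁ cos φ₂ cos Δλ, the central angle is δ ≈ 0.685 rad (39.3°).
Interpolate at f = 1/2 with slerp weights a = sin((1−f)δ)/sin δ ≈ 0.531, b = sin(fδ)/sin δ ≈ 0.531.
p = a·p₁ + b·p₂ ≈ (-0.647, -0.476, 0.595); φ = arcsin(p_z) ≈ 36.53°, λ = atan2(p_y, p_x) ≈ -143.67°.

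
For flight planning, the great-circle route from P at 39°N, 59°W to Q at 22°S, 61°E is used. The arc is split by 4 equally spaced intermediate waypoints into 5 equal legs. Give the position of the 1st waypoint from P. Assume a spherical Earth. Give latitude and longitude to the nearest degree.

The haversine formula gives a central angle δ ≈ 2.209 rad (126.6°) between the endpoints.
Interpolate at f = 1/5 with slerp weights a = sin((1−f)δ)/sin δ ≈ 1.221, b = sin(fδ)/sin δ ≈ 0.533.
p = a·p₁ + b·p₂ ≈ (0.728, -0.382, 0.569); φ = arcsin(p_z) ≈ 34.69°, λ = atan2(p_y, p_x) ≈ -27.66°.

≈ 35°N, 28°W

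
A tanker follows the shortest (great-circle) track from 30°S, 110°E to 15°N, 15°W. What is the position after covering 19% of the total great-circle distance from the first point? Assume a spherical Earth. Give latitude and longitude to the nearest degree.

≈ 29°S, 82°E

Write both endpoints as unit vectors p₁, p₂ with components (cos φ cos λ, cos φ sin λ, sin φ).
The central angle between the endpoints is δ = arccos(p₁·p₂) ≈ 2.226 rad (127.5°).
Interpolate at f = 0.19 with slerp weights a = sin((1−f)δ)/sin δ ≈ 1.227, b = sin(fδ)/sin δ ≈ 0.518.
p = a·p₁ + b·p₂ ≈ (0.119, 0.869, -0.480); φ = arcsin(p_z) ≈ -28.66°, λ = atan2(p_y, p_x) ≈ 82.18°.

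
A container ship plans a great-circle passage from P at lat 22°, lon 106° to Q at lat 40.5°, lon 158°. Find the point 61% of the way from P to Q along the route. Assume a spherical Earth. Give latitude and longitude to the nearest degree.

Convert each endpoint to a unit vector on the sphere (x = cos φ cos λ, y = cos φ sin λ, z = sin φ).
The central angle between the endpoints is δ = arccos(p₁·p₂) ≈ 0.827 rad (47.4°).
Interpolate at f = 0.61 with slerp weights a = sin((1−f)δ)/sin δ ≈ 0.431, b = sin(fδ)/sin δ ≈ 0.657.
p = a·p₁ + b·p₂ ≈ (-0.573, 0.571, 0.588); φ = arcsin(p_z) ≈ 36.01°, λ = atan2(p_y, p_x) ≈ 135.11°.

≈ lat 36°, lon 135°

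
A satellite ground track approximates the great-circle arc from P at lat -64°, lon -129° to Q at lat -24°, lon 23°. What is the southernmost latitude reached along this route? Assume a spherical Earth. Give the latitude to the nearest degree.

The great circle lies in the plane with unit normal n̂ = (p₁ × p₂)/|p₁ × p₂|.
Here n̂_z ≈ +0.188; the vertex latitude is φ_max = arccos|n̂_z| ≈ 79.2°.

≈ -79°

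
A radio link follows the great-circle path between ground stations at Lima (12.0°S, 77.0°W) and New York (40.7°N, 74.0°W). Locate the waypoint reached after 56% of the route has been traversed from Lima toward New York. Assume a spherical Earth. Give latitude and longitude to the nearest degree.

Convert each endpoint to a unit vector on the sphere (x = cos φ cos λ, y = cos φ sin λ, z = sin φ).
The central angle between the endpoints is δ = arccos(p₁·p₂) ≈ 0.921 rad (52.8°).
Interpolate at f = 0.56 with slerp weights a = sin((1−f)δ)/sin δ ≈ 0.495, b = sin(fδ)/sin δ ≈ 0.619.
p = a·p₁ + b·p₂ ≈ (0.238, -0.923, 0.301); φ = arcsin(p_z) ≈ 17.52°, λ = atan2(p_y, p_x) ≈ -75.52°.

≈ 18°N, 76°W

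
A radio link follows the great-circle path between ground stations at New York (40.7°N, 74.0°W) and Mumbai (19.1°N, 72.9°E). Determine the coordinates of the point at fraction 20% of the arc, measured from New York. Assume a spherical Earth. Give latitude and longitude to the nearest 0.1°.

≈ 57.5°N, 50.5°W

Convert each endpoint to a unit vector on the sphere (x = cos φ cos λ, y = cos φ sin λ, z = sin φ).
The central angle between the endpoints is δ = arccos(p₁·p₂) ≈ 1.968 rad (112.8°).
Interpolate at f = 0.20 with slerp weights a = sin((1−f)δ)/sin δ ≈ 1.084, b = sin(fδ)/sin δ ≈ 0.416.
p = a·p₁ + b·p₂ ≈ (0.342, -0.415, 0.843); φ = arcsin(p_z) ≈ 57.48°, λ = atan2(p_y, p_x) ≈ -50.47°.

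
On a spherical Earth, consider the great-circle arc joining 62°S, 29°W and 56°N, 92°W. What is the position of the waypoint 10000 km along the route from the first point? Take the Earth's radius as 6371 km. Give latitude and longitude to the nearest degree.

≈ 21°N, 72°W

The haversine formula gives a central angle δ ≈ 2.230 rad (127.8°) between the endpoints. The total great-circle distance is δ·R ≈ 2.230 × 6371 ≈ 14210 km, so the target fraction is f = 10000/14210 ≈ 0.704.
Interpolate at f ≈ 0.704 with slerp weights a = sin((1−f)δ)/sin δ ≈ 0.777, b = sin(fδ)/sin δ ≈ 1.265.
p = a·p₁ + b·p₂ ≈ (0.294, -0.884, 0.363); φ = arcsin(p_z) ≈ 21.31°, λ = atan2(p_y, p_x) ≈ -71.59°.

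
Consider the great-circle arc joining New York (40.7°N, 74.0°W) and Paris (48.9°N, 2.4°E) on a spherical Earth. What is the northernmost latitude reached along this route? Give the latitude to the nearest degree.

≈ 52°N

The great circle lies in the plane with unit normal n̂ = (p₁ × p₂)/|p₁ × p₂|.
Here n̂_z ≈ +0.610; the vertex latitude is φ_max = arccos|n̂_z| ≈ 52.4°.
Check via Clairaut: cos φ_max = |cos φ₁| · sin C = cos(40.7°)·sin(53.6°) ≈ 0.610, again giving ≈ 52.4°.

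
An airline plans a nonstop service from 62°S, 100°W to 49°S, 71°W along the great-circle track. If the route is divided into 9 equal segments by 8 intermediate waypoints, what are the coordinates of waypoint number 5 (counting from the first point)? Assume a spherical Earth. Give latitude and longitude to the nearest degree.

≈ 56°S, 81°W

The haversine formula gives a central angle δ ≈ 0.360 rad (20.6°) between the endpoints.
Interpolate at f = 5/9 with slerp weights a = sin((1−f)δ)/sin δ ≈ 0.452, b = sin(fδ)/sin δ ≈ 0.564.
p = a·p₁ + b·p₂ ≈ (0.084, -0.559, -0.825); φ = arcsin(p_z) ≈ -55.59°, λ = atan2(p_y, p_x) ≈ -81.49°.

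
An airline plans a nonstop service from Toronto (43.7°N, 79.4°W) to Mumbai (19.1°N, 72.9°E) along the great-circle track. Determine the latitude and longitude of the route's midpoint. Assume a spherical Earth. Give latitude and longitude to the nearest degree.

From cos δ = sin φ₁ sin φ₂ + cos φ₁ cos φ₂ cos Δλ, the central angle is δ ≈ 1.959 rad (112.3°).
Interpolate at f = 1/2 with slerp weights a = sin((1−f)δ)/sin δ ≈ 0.897, b = sin(fδ)/sin δ ≈ 0.897.
p = a·p₁ + b·p₂ ≈ (0.369, 0.173, 0.913); φ = arcsin(p_z) ≈ 65.98°, λ = atan2(p_y, p_x) ≈ 25.11°.

≈ (66°N, 25°E)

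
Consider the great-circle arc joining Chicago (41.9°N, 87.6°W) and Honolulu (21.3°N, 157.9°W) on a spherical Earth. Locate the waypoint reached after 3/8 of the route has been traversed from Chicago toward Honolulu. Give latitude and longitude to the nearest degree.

≈ 39°N, 118°W

The haversine formula gives a central angle δ ≈ 1.074 rad (61.6°) between the endpoints.
Interpolate at f = 3/8 with slerp weights a = sin((1−f)δ)/sin δ ≈ 0.708, b = sin(fδ)/sin δ ≈ 0.446.
p = a·p₁ + b·p₂ ≈ (-0.363, -0.682, 0.634); φ = arcsin(p_z) ≈ 39.38°, λ = atan2(p_y, p_x) ≈ -118.00°.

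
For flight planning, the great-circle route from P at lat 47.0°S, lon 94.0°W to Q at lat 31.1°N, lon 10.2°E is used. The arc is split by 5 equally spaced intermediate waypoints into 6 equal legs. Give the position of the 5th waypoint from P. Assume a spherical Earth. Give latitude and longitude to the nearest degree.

Write both endpoints as unit vectors p₁, p₂ with components (cos φ cos λ, cos φ sin λ, sin φ).
The central angle between the endpoints is δ = arccos(p₁·p₂) ≈ 2.119 rad (121.4°).
Interpolate at f = 5/6 with slerp weights a = sin((1−f)δ)/sin δ ≈ 0.405, b = sin(fδ)/sin δ ≈ 1.149.
p = a·p₁ + b·p₂ ≈ (0.949, -0.101, 0.297); φ = arcsin(p_z) ≈ 17.30°, λ = atan2(p_y, p_x) ≈ -6.10°.

≈ lat 17°N, lon 6°W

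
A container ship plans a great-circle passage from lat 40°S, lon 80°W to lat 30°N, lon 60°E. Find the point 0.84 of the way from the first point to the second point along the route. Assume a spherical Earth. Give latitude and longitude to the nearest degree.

≈ lat 17°N, lon 39°E

Convert each endpoint to a unit vector on the sphere (x = cos φ cos λ, y = cos φ sin λ, z = sin φ).
The central angle between the endpoints is δ = arccos(p₁·p₂) ≈ 2.549 rad (146.1°).
Interpolate at f = 0.84 with slerp weights a = sin((1−f)δ)/sin δ ≈ 0.710, b = sin(fδ)/sin δ ≈ 1.507.
p = a·p₁ + b·p₂ ≈ (0.747, 0.595, 0.297); φ = arcsin(p_z) ≈ 17.28°, λ = atan2(p_y, p_x) ≈ 38.51°.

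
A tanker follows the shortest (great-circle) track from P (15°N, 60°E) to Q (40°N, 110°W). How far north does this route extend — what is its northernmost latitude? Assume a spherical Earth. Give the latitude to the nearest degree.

≈ 81°N

The great circle lies in the plane with unit normal n̂ = (p₁ × p₂)/|p₁ × p₂|.
Here n̂_z ≈ -0.155; the vertex latitude is φ_max = arccos|n̂_z| ≈ 81.1°.
Check via Clairaut: cos φ_max = |cos φ₁| · sin C = cos(15.0°)·sin(9.3°) ≈ 0.155, again giving ≈ 81.1°.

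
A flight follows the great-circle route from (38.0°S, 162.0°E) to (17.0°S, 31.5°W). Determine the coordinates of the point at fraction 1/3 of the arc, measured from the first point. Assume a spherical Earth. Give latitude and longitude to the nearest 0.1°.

Write both endpoints as unit vectors p₁, p₂ with components (cos φ cos λ, cos φ sin λ, sin φ).
The central angle between the endpoints is δ = arccos(p₁·p₂) ≈ 2.156 rad (123.6°).
Interpolate at f = 1/3 with slerp weights a = sin((1−f)δ)/sin δ ≈ 1.189, b = sin(fδ)/sin δ ≈ 0.790.
p = a·p₁ + b·p₂ ≈ (-0.247, -0.105, -0.963); φ = arcsin(p_z) ≈ -74.42°, λ = atan2(p_y, p_x) ≈ -156.93°.

≈ (74.4°S, 156.9°W)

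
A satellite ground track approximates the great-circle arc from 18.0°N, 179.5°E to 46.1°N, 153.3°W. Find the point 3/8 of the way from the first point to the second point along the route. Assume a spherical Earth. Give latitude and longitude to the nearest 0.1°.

Write both endpoints as unit vectors p₁, p₂ with components (cos φ cos λ, cos φ sin λ, sin φ).
The central angle between the endpoints is δ = arccos(p₁·p₂) ≈ 0.628 rad (36.0°).
Interpolate at f = 3/8 with slerp weights a = sin((1−f)δ)/sin δ ≈ 0.651, b = sin(fδ)/sin δ ≈ 0.397.
p = a·p₁ + b·p₂ ≈ (-0.865, -0.118, 0.487); φ = arcsin(p_z) ≈ 29.17°, λ = atan2(p_y, p_x) ≈ -172.21°.

≈ 29.2°N, 172.2°W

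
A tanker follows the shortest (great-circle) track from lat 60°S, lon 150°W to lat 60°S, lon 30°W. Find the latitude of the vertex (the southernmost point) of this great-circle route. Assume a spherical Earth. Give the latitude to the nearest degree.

≈ 74°S

The great circle lies in the plane with unit normal n̂ = (p₁ × p₂)/|p₁ × p₂|.
Here n̂_z ≈ +0.277; the vertex latitude is φ_max = arccos|n̂_z| ≈ 73.9°.
Check via Clairaut: cos φ_max = |cos φ₁| · sin C = cos(60.0°)·sin(146.3°) ≈ 0.277, again giving ≈ 73.9°.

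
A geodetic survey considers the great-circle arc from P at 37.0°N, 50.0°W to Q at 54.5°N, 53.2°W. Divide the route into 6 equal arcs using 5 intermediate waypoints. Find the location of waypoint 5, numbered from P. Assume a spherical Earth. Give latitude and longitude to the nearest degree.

≈ 52°N, 53°W

Convert each endpoint to a unit vector on the sphere (x = cos φ cos λ, y = cos φ sin λ, z = sin φ).
The central angle between the endpoints is δ = arccos(p₁·p₂) ≈ 0.308 rad (17.6°).
Interpolate at f = 5/6 with slerp weights a = sin((1−f)δ)/sin δ ≈ 0.169, b = sin(fδ)/sin δ ≈ 0.837.
p = a·p₁ + b·p₂ ≈ (0.378, -0.493, 0.784); φ = arcsin(p_z) ≈ 51.59°, λ = atan2(p_y, p_x) ≈ -52.50°.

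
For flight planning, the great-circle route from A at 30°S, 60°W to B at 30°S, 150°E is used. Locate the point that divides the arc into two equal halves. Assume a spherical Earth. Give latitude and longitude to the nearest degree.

≈ 66°S, 135°W

From cos δ = sin φ₁ sin φ₂ + cos φ₁ cos φ₂ cos Δλ, the central angle is δ ≈ 1.982 rad (113.5°).
Interpolate at f = 1/2 with slerp weights a = sin((1−f)δ)/sin δ ≈ 0.913, b = sin(fδ)/sin δ ≈ 0.913.
p = a·p₁ + b·p₂ ≈ (-0.289, -0.289, -0.913); φ = arcsin(p_z) ≈ -65.85°, λ = atan2(p_y, p_x) ≈ -135.00°.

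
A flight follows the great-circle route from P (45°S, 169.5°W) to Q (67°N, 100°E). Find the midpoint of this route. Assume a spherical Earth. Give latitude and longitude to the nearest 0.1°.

Write both endpoints as unit vectors p₁, p₂ with components (cos φ cos λ, cos φ sin λ, sin φ).
The central angle between the endpoints is δ = arccos(p₁·p₂) ≈ 2.283 rad (130.8°).
Interpolate at f = 1/2 with slerp weights a = sin((1−f)δ)/sin δ ≈ 1.201, b = sin(fδ)/sin δ ≈ 1.201.
p = a·p₁ + b·p₂ ≈ (-0.916, 0.307, 0.256); φ = arcsin(p_z) ≈ 14.85°, λ = atan2(p_y, p_x) ≈ 161.46°.

≈ (14.8°N, 161.5°E)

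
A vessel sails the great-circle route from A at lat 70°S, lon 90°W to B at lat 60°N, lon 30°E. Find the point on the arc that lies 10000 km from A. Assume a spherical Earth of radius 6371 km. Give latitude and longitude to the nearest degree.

From cos δ = sin φ₁ sin φ₂ + cos φ₁ cos φ₂ cos Δλ, the central angle is δ ≈ 2.689 rad (154.1°). The total great-circle distance is δ·R ≈ 2.689 × 6371 ≈ 17131 km, so the target fraction is f = 10000/17131 ≈ 0.584.
Interpolate at f ≈ 0.584 with slerp weights a = sin((1−f)δ)/sin δ ≈ 2.058, b = sin(fδ)/sin δ ≈ 2.287.
p = a·p₁ + b·p₂ ≈ (0.990, -0.132, 0.047); φ = arcsin(p_z) ≈ 2.68°, λ = atan2(p_y, p_x) ≈ -7.60°.

≈ lat 3°N, lon 8°W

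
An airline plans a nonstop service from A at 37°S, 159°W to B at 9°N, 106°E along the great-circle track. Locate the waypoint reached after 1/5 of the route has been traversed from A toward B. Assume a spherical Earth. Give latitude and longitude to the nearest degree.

≈ 33°S, 177°E

Convert each endpoint to a unit vector on the sphere (x = cos φ cos λ, y = cos φ sin λ, z = sin φ).
The central angle between the endpoints is δ = arccos(p₁·p₂) ≈ 1.734 rad (99.4°).
Interpolate at f = 1/5 with slerp weights a = sin((1−f)δ)/sin δ ≈ 0.997, b = sin(fδ)/sin δ ≈ 0.345.
p = a·p₁ + b·p₂ ≈ (-0.837, 0.042, -0.546); φ = arcsin(p_z) ≈ -33.08°, λ = atan2(p_y, p_x) ≈ 177.13°.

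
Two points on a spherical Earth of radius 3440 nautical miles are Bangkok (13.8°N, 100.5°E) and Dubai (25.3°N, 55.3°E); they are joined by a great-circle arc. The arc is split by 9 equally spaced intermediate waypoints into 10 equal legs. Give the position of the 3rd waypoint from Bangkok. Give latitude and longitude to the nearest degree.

≈ 18°N, 88°E

Write both endpoints as unit vectors p₁, p₂ with components (cos φ cos λ, cos φ sin λ, sin φ).
The central angle between the endpoints is δ = arccos(p₁·p₂) ≈ 0.766 rad (43.9°).
Interpolate at f = 3/10 with slerp weights a = sin((1−f)δ)/sin δ ≈ 0.737, b = sin(fδ)/sin δ ≈ 0.329.
p = a·p₁ + b·p₂ ≈ (0.039, 0.948, 0.316); φ = arcsin(p_z) ≈ 18.43°, λ = atan2(p_y, p_x) ≈ 87.66°.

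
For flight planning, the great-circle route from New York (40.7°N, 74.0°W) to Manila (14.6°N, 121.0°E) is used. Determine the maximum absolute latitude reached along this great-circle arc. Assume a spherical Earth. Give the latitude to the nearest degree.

≈ 77°N

The great circle lies in the plane with unit normal n̂ = (p₁ × p₂)/|p₁ × p₂|.
Here n̂_z ≈ -0.226; the vertex latitude is φ_max = arccos|n̂_z| ≈ 76.9°.
Check via Clairaut: cos φ_max = |cos φ₁| · sin C = cos(40.7°)·sin(17.4°) ≈ 0.226, again giving ≈ 76.9°.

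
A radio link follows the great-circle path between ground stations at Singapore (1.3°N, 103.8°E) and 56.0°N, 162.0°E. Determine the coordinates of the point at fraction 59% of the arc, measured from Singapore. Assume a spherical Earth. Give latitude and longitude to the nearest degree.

≈ 37°N, 129°E

Convert each endpoint to a unit vector on the sphere (x = cos φ cos λ, y = cos φ sin λ, z = sin φ).
The central angle between the endpoints is δ = arccos(p₁·p₂) ≈ 1.252 rad (71.7°).
Interpolate at f = 0.59 with slerp weights a = sin((1−f)δ)/sin δ ≈ 0.517, b = sin(fδ)/sin δ ≈ 0.709.
p = a·p₁ + b·p₂ ≈ (-0.500, 0.625, 0.600); φ = arcsin(p_z) ≈ 36.84°, λ = atan2(p_y, p_x) ≈ 128.70°.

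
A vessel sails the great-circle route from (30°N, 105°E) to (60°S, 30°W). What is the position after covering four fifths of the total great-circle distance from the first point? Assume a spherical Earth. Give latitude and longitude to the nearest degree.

Write both endpoints as unit vectors p₁, p₂ with components (cos φ cos λ, cos φ sin λ, sin φ).
The central angle between the endpoints is δ = arccos(p₁·p₂) ≈ 2.403 rad (137.7°).
Interpolate at f = 4/5 with slerp weights a = sin((1−f)δ)/sin δ ≈ 0.686, b = sin(fδ)/sin δ ≈ 1.394.
p = a·p₁ + b·p₂ ≈ (0.450, 0.226, -0.864); φ = arcsin(p_z) ≈ -59.79°, λ = atan2(p_y, p_x) ≈ 26.64°.

≈ (60°S, 27°E)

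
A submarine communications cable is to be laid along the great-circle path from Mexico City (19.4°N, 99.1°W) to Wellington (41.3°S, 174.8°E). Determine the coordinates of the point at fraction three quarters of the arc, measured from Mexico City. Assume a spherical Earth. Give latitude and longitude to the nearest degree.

≈ 30°S, 157°W

Write both endpoints as unit vectors p₁, p₂ with components (cos φ cos λ, cos φ sin λ, sin φ).
The central angle between the endpoints is δ = arccos(p₁·p₂) ≈ 1.743 rad (99.8°).
Interpolate at f = 3/4 with slerp weights a = sin((1−f)δ)/sin δ ≈ 0.428, b = sin(fδ)/sin δ ≈ 0.980.
p = a·p₁ + b·p₂ ≈ (-0.797, -0.332, -0.504); φ = arcsin(p_z) ≈ -30.29°, λ = atan2(p_y, p_x) ≈ -157.37°.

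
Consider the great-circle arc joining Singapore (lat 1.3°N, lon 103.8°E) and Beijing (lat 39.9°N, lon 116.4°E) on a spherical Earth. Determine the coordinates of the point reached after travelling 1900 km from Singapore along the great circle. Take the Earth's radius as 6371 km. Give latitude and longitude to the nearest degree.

≈ lat 18°N, lon 108°E

Convert each endpoint to a unit vector on the sphere (x = cos φ cos λ, y = cos φ sin λ, z = sin φ).
The central angle between the endpoints is δ = arccos(p₁·p₂) ≈ 0.703 rad (40.3°). The total great-circle distance is δ·R ≈ 0.703 × 6371 ≈ 4477 km, so the target fraction is f = 1900/4477 ≈ 0.424.
Interpolate at f ≈ 0.424 with slerp weights a = sin((1−f)δ)/sin δ ≈ 0.609, b = sin(fδ)/sin δ ≈ 0.455.
p = a·p₁ + b·p₂ ≈ (-0.300, 0.904, 0.305); φ = arcsin(p_z) ≈ 17.78°, λ = atan2(p_y, p_x) ≈ 108.38°.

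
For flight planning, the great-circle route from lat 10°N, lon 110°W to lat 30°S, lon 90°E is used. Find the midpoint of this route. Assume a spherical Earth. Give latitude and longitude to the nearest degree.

Write both endpoints as unit vectors p₁, p₂ with components (cos φ cos λ, cos φ sin λ, sin φ).
The central angle between the endpoints is δ = arccos(p₁·p₂) ≈ 2.664 rad (152.7°).
Interpolate at f = 1/2 with slerp weights a = sin((1−f)δ)/sin δ ≈ 2.115, b = sin(fδ)/sin δ ≈ 2.115.
p = a·p₁ + b·p₂ ≈ (-0.712, -0.126, -0.690); φ = arcsin(p_z) ≈ -43.66°, λ = atan2(p_y, p_x) ≈ -170.00°.

≈ lat 44°S, lon 170°W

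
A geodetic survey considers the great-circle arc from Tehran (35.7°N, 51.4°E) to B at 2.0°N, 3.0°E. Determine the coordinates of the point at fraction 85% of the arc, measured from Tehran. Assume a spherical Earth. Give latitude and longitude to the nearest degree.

From cos δ = sin φ₁ sin φ₂ + cos φ₁ cos φ₂ cos Δλ, the central angle is δ ≈ 0.977 rad (56.0°).
Interpolate at f = 0.85 with slerp weights a = sin((1−f)δ)/sin δ ≈ 0.176, b = sin(fδ)/sin δ ≈ 0.891.
p = a·p₁ + b·p₂ ≈ (0.978, 0.158, 0.134); φ = arcsin(p_z) ≈ 7.70°, λ = atan2(p_y, p_x) ≈ 9.20°.

≈ 8°N, 9°E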